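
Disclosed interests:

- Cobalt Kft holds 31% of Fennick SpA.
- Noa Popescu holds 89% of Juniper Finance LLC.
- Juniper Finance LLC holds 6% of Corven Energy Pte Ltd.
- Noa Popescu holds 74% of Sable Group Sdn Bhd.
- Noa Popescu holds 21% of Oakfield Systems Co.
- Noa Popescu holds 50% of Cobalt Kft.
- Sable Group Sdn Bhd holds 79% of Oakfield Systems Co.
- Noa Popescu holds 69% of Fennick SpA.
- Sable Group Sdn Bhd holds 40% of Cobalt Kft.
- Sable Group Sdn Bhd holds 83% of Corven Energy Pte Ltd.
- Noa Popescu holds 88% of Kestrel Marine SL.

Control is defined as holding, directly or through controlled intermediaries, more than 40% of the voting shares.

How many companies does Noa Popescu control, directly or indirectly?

7

Noa holds 89% of Juniper, so Noa controls Juniper.
Noa holds 74% of Sable, so Noa controls Sable.
Noa and Sable together hold 50% + 40% = 90% of Cobalt, so Noa controls Cobalt.
Noa holds 88% of Kestrel, so Noa controls Kestrel.
Sable and Juniper together hold 83% + 6% = 89% of Corven, so Noa controls Corven.
Noa and Cobalt together hold 69% + 31% = 100% of Fennick, so Noa controls Fennick.
Sable and Noa together hold 79% + 21% = 100% of Oakfield, so Noa controls Oakfield.
Noa controls 7 companies.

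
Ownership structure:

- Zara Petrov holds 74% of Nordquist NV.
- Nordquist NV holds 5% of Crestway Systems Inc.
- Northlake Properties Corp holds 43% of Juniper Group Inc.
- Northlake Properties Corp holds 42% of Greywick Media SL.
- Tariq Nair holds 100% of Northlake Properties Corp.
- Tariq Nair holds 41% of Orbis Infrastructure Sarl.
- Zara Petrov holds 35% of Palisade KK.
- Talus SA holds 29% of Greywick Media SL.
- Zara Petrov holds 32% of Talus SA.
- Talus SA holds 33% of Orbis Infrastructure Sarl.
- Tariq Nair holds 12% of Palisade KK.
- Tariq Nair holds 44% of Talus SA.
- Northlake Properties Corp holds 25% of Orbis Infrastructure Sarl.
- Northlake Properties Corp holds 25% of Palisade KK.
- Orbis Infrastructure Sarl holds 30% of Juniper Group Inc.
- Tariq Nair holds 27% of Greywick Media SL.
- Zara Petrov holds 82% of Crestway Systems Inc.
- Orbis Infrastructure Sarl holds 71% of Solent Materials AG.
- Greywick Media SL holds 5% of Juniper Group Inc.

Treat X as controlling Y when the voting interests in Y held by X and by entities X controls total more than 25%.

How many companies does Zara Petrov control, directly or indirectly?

8

Zara holds 32% of Talus, so Zara controls Talus.
Zara holds 74% of Nordquist, so Zara controls Nordquist.
Talus holds 29% of Greywick, so Zara controls Greywick.
Zara and Nordquist together hold 82% + 5% = 87% of Crestway, so Zara controls Crestway.
Talus holds 33% of Orbis, so Zara controls Orbis.
Orbis holds 71% of Solent, so Zara controls Solent.
Zara holds 35% of Palisade, so Zara controls Palisade.
Orbis and Greywick together hold 30% + 5% = 35% of Juniper, so Zara controls Juniper.
No other company's threshold is met.
Zara controls 8 companies.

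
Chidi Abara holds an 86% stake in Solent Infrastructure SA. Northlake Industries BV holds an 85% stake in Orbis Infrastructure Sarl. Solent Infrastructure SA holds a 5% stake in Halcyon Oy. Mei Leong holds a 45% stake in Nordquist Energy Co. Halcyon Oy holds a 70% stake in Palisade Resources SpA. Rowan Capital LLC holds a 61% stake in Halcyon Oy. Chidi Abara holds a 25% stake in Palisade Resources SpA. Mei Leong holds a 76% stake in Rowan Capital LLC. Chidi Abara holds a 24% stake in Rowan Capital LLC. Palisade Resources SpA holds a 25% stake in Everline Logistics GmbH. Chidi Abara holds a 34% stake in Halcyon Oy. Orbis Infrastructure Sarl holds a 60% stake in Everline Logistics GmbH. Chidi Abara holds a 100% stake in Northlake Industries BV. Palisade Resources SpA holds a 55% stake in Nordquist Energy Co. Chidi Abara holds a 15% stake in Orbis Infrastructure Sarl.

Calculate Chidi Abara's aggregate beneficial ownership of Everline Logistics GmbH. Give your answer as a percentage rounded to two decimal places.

75.51%

Chidi reaches Everline along 6 paths.
Via Halcyon → Palisade: 34% × 70% × 25% = 5.95%.
Via Rowan → Halcyon → Palisade: 24% × 61% × 70% × 25% = 2.562%.
Via Solent → Halcyon → Palisade: 86% × 5% × 70% × 25% = 0.7525%.
Via Palisade: 25% × 25% = 6.25%.
Via Northlake → Orbis: 100% × 85% × 60% = 51%.
Via Orbis: 15% × 60% = 9%.
Total: 5.95% + 2.562% + 0.7525% + 6.25% + 51% + 9% = 75.5145%.
Rounded: 75.51%.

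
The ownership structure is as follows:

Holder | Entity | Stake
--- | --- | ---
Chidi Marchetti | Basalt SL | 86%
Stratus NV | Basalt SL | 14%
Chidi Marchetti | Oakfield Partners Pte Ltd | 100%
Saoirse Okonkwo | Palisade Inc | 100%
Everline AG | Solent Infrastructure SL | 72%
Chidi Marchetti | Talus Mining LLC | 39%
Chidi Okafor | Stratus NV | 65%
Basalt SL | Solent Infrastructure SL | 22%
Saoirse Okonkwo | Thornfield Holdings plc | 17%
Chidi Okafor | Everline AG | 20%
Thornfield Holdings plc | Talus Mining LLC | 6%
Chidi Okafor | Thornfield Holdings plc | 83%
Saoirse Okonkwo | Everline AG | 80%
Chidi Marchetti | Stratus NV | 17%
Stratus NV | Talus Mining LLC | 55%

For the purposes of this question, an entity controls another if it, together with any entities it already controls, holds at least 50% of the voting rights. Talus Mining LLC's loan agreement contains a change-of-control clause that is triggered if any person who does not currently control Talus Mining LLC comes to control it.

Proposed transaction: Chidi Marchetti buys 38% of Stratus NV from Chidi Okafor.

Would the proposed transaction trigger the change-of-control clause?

The purchase adds only to Chidi Marchetti's holdings (Chidi Okafor's stake shrinks), so Chidi Marchetti is the only person who could newly come to control Talus.
Chidi Marchetti holds 86% of Basalt, so Chidi Marchetti controls Basalt.
Chidi Marchetti holds 100% of Oakfield, so Chidi Marchetti controls Oakfield.
In Talus, Chidi Marchetti's side holds only 39%, not ≥ 50%.
So before the transaction, Chidi Marchetti does not control Talus.
After the purchase, Chidi Marchetti's direct stake in Stratus rises to 17% + 38% = 55%, and Chidi Okafor's stake falls to 27%.
Chidi Marchetti holds 55% of Stratus, so Chidi Marchetti controls Stratus.
Stratus and Chidi Marchetti together hold 55% + 39% = 94% of Talus, so Chidi Marchetti controls Talus.
Chidi Marchetti did not control Talus before and does after, so the clause is triggered.

Yes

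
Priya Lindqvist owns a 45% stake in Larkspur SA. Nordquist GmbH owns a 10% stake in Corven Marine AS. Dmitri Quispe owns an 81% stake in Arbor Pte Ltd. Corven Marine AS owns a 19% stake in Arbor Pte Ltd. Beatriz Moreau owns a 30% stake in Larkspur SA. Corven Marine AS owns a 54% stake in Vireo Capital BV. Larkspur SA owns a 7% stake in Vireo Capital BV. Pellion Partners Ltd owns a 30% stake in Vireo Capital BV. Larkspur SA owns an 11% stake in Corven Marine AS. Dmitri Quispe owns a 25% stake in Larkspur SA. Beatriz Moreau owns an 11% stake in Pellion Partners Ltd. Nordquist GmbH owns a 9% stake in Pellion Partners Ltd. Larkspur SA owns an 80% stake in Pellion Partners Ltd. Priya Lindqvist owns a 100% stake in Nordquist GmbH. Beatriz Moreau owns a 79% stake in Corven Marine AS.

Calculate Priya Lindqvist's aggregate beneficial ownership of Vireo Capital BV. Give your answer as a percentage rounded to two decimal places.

Priya reaches Vireo along 5 paths.
Via Nordquist → Pellion: 100% × 9% × 30% = 2.7%.
Via Larkspur → Pellion: 45% × 80% × 30% = 10.8%.
Via Larkspur → Corven: 45% × 11% × 54% = 2.673%.
Via Nordquist → Corven: 100% × 10% × 54% = 5.4%.
Via Larkspur: 45% × 7% = 3.15%.
Total: 2.7% + 10.8% + 2.673% + 5.4% + 3.15% = 24.723%.
Rounded: 24.72%.

24.72%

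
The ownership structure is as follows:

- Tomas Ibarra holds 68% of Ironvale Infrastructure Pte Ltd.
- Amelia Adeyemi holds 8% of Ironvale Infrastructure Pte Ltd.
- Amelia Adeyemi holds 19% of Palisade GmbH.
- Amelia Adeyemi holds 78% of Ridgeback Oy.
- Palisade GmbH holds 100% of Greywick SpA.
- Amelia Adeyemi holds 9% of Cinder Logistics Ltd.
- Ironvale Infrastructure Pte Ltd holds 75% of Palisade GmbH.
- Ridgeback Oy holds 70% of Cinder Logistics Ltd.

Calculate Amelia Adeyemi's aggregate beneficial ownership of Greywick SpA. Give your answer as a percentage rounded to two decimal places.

Amelia reaches Greywick along 2 paths.
Via Ironvale → Palisade: 8% × 75% × 100% = 6%.
Via Palisade: 19% × 100% = 19%.
Total: 6% + 19% = 25%.
Rounded: 25.00%.

25.00%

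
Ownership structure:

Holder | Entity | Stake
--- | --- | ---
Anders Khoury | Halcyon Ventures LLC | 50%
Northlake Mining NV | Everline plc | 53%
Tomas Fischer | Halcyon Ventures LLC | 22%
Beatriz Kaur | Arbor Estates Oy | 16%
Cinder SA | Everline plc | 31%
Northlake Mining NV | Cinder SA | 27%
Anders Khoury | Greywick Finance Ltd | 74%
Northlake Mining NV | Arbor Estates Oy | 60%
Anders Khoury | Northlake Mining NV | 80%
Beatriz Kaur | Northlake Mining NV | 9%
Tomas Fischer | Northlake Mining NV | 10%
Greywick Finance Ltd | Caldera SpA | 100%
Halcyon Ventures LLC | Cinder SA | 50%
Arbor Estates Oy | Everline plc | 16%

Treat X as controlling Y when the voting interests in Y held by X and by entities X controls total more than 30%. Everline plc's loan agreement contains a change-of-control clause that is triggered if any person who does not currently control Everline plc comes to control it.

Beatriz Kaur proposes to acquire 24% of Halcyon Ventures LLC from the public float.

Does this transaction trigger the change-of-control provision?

The purchase changes only Beatriz's holdings, so Beatriz is the only person who could newly come to control Everline.
Beatriz's largest direct stake is 16% in Arbor, which does not meet the threshold, so Beatriz controls no company.
Neither Beatriz nor any entity Beatriz controls holds any voting interest in Everline.
So before the transaction, Beatriz does not control Everline.
After the purchase, Beatriz holds 24% of Halcyon directly.
Beatriz's side now holds 24% of Halcyon, not > 30%, so Beatriz still does not control Halcyon.
After the transaction, neither Beatriz nor any entity Beatriz controls holds a voting interest in Everline, so Beatriz still does not control it.
No new person acquires control, so the clause is not triggered.

No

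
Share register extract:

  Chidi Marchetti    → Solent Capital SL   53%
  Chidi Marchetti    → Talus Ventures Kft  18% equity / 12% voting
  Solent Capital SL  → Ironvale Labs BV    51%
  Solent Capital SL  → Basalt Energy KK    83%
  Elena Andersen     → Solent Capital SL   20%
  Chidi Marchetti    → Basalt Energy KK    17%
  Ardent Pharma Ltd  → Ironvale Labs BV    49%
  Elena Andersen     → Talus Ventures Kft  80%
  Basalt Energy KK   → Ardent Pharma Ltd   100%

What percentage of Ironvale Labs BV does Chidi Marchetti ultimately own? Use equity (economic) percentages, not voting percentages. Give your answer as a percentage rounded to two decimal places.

Chidi reaches Ironvale along 3 paths.
Via Basalt → Ardent: 17% × 100% × 49% = 8.33%.
Via Solent → Basalt → Ardent: 53% × 83% × 100% × 49% = 21.5551%.
Via Solent: 53% × 51% = 27.03%.
Total: 8.33% + 21.5551% + 27.03% = 56.9151%.
Rounded: 56.92%.

56.92%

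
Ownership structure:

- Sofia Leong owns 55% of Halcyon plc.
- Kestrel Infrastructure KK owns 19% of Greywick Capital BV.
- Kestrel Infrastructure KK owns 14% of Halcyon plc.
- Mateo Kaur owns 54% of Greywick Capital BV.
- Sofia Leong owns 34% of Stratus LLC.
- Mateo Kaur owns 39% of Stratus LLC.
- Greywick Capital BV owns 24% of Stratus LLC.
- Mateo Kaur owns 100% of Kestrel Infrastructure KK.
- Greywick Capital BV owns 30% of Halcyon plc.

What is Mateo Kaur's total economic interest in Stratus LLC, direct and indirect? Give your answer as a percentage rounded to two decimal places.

Mateo reaches Stratus along 3 paths.
Direct stake: 39% = 39%.
Via Kestrel → Greywick: 100% × 19% × 24% = 4.56%.
Via Greywick: 54% × 24% = 12.96%.
Total: 39% + 4.56% + 12.96% = 56.52%.

56.52%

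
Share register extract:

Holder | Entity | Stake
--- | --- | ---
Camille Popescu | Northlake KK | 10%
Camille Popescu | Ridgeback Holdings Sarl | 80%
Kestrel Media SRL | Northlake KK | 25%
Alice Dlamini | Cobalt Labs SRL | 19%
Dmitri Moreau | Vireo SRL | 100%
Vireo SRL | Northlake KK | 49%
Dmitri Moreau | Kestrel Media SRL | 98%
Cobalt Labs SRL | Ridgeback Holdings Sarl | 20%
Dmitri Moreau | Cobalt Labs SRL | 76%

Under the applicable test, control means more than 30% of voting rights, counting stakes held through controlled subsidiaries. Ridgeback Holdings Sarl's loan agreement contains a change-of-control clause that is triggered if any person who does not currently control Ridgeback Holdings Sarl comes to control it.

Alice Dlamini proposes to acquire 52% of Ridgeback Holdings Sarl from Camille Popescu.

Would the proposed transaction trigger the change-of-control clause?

Yes

The purchase adds only to Alice's holdings (Camille's stake shrinks), so Alice is the only person who could newly come to control Ridgeback.
Alice's largest direct stake is 19% in Cobalt, which does not meet the threshold, so Alice controls no company.
Neither Alice nor any entity Alice controls holds any voting interest in Ridgeback.
So before the transaction, Alice does not control Ridgeback.
After the purchase, Alice holds 52% of Ridgeback directly, and Camille's stake falls to 28%.
Alice holds 52% of Ridgeback, so Alice controls Ridgeback.
Alice did not control Ridgeback before and does after, so the clause is triggered.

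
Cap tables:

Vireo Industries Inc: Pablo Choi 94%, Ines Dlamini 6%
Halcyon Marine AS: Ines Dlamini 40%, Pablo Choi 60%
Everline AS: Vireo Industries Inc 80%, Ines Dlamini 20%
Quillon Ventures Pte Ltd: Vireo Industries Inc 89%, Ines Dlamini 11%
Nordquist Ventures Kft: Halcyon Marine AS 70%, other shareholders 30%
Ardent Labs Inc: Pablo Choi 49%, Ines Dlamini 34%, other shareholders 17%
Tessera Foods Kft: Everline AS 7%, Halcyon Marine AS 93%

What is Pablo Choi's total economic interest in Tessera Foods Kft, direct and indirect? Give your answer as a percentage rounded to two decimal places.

61.06%

Pablo reaches Tessera along 2 paths.
Via Vireo → Everline: 94% × 80% × 7% = 5.264%.
Via Halcyon: 60% × 93% = 55.8%.
Total: 5.264% + 55.8% = 61.064%.
Rounded: 61.06%.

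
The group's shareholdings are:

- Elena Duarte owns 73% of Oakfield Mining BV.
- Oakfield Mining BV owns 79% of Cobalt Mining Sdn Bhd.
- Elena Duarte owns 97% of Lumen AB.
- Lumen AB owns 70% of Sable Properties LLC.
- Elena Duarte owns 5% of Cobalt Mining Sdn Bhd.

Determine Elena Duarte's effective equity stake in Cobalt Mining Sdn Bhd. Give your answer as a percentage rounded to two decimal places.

Elena reaches Cobalt along 2 paths.
Via Oakfield: 73% × 79% = 57.67%.
Direct stake: 5% = 5%.
Total: 57.67% + 5% = 62.67%.

62.67%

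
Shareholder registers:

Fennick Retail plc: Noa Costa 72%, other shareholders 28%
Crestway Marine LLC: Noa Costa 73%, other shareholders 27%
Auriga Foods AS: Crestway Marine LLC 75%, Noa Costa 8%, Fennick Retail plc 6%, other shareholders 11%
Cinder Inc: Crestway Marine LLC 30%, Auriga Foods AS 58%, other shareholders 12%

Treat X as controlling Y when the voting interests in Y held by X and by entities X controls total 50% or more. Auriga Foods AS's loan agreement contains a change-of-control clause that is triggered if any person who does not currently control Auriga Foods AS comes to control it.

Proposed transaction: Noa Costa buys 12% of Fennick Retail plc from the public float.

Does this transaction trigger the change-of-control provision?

The purchase changes only Noa's holdings, so Noa is the only person who could newly come to control Auriga.
Noa holds 72% of Fennick, so Noa controls Fennick.
Noa holds 73% of Crestway, so Noa controls Crestway.
Crestway and Noa and Fennick together hold 75% + 8% + 6% = 89% of Auriga, so Noa controls Auriga.
So Noa already controls Auriga before the transaction.
After the purchase, Noa's direct stake in Fennick rises to 72% + 12% = 84%.
Noa controlled Auriga already, so this is not a new person acquiring control; every other person's position is unchanged or reduced.
No new person acquires control, so the clause is not triggered.

No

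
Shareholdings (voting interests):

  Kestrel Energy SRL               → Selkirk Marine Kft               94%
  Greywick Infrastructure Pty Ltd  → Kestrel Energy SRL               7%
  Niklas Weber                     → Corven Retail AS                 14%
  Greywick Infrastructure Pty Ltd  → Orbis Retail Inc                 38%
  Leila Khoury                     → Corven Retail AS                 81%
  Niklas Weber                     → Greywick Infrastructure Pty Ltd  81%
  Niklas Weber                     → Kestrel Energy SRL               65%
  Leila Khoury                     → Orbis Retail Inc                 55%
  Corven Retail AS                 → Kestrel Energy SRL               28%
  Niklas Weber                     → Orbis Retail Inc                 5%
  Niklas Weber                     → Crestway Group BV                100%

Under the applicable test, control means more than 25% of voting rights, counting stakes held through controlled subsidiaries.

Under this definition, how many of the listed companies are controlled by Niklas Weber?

Niklas holds 81% of Greywick, so Niklas controls Greywick.
Greywick and Niklas together hold 7% + 65% = 72% of Kestrel, so Niklas controls Kestrel.
Greywick and Niklas together hold 38% + 5% = 43% of Orbis, so Niklas controls Orbis.
Niklas holds 100% of Crestway, so Niklas controls Crestway.
Kestrel holds 94% of Selkirk, so Niklas controls Selkirk.
No other company's threshold is met.
Niklas controls 5 companies.

5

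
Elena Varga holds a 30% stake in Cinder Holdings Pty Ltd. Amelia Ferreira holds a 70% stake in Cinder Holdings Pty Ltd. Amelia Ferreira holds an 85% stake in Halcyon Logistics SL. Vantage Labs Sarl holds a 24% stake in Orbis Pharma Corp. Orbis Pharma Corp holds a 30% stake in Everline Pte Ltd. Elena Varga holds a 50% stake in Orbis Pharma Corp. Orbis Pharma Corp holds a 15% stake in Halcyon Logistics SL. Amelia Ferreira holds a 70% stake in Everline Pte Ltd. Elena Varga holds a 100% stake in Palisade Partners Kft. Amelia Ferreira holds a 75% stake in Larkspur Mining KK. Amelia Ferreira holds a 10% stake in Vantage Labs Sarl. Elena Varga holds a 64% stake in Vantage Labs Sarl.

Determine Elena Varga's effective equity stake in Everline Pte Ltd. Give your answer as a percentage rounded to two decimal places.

Elena reaches Everline along 2 paths.
Via Vantage → Orbis: 64% × 24% × 30% = 4.608%.
Via Orbis: 50% × 30% = 15%.
Total: 4.608% + 15% = 19.608%.
Rounded: 19.61%.

19.61%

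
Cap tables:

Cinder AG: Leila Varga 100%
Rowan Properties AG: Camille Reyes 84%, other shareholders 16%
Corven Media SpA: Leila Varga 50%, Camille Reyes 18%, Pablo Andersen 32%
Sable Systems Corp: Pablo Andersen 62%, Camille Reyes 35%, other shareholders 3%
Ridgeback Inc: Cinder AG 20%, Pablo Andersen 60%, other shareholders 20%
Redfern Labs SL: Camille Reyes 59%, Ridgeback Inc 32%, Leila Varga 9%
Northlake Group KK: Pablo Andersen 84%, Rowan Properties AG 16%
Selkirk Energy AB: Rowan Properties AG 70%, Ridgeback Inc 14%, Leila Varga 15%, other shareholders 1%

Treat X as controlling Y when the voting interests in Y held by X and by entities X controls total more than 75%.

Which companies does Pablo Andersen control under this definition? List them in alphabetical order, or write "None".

Northlake Group KK

Pablo holds 84% of Northlake, so Pablo controls Northlake.
No other company's threshold is met.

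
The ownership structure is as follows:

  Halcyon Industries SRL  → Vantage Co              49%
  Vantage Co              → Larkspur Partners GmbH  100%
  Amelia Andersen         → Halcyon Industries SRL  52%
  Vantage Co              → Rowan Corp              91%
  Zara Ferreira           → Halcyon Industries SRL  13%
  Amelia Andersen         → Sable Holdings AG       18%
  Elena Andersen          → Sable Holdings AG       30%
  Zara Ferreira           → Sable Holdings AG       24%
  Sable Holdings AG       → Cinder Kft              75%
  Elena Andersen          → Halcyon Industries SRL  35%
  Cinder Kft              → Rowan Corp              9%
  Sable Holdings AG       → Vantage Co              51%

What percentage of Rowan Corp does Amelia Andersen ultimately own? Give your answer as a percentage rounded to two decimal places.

32.76%

Amelia reaches Rowan along 3 paths.
Via Sable → Cinder: 18% × 75% × 9% = 1.215%.
Via Halcyon → Vantage: 52% × 49% × 91% = 23.1868%.
Via Sable → Vantage: 18% × 51% × 91% = 8.3538%.
Total: 1.215% + 23.1868% + 8.3538% = 32.7556%.
Rounded: 32.76%.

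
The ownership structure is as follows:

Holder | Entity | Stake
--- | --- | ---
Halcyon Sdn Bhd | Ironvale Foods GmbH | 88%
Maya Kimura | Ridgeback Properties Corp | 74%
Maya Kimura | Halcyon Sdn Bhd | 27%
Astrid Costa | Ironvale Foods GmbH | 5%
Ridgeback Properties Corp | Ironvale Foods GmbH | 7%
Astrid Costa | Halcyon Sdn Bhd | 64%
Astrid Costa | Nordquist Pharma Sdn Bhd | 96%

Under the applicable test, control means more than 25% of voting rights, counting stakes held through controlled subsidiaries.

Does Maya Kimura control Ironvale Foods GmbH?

Maya holds 27% of Halcyon, so Maya controls Halcyon.
Maya holds 74% of Ridgeback, so Maya controls Ridgeback.
Ridgeback and Halcyon together hold 7% + 88% = 95% of Ironvale, so Maya controls Ironvale.

Yes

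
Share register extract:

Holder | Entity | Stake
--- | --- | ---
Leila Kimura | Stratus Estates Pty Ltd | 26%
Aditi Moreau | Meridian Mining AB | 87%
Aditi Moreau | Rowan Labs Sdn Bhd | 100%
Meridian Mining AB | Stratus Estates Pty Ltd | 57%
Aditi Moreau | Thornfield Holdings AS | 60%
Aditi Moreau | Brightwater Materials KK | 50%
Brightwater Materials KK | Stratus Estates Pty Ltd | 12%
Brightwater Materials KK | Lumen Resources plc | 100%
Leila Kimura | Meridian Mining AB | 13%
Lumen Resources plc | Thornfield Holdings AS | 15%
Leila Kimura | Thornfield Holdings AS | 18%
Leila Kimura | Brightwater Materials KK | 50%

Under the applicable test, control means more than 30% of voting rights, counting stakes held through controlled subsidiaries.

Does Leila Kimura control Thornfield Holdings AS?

Yes

Leila holds 50% of Brightwater, so Leila controls Brightwater.
Brightwater holds 100% of Lumen, so Leila controls Lumen.
Leila and Lumen together hold 18% + 15% = 33% of Thornfield, so Leila controls Thornfield.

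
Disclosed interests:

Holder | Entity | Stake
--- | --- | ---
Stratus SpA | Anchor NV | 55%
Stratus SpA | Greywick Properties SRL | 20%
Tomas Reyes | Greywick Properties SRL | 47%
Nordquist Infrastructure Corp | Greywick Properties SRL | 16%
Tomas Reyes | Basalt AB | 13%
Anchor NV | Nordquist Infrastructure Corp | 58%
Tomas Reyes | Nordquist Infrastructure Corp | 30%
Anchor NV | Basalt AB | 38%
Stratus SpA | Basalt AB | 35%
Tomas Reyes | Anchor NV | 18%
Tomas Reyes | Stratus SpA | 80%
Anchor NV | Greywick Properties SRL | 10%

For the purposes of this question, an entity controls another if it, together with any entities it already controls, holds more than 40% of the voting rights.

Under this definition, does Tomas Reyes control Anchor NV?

Tomas holds 80% of Stratus, so Tomas controls Stratus.
Tomas and Stratus together hold 18% + 55% = 73% of Anchor, so Tomas controls Anchor.

Yes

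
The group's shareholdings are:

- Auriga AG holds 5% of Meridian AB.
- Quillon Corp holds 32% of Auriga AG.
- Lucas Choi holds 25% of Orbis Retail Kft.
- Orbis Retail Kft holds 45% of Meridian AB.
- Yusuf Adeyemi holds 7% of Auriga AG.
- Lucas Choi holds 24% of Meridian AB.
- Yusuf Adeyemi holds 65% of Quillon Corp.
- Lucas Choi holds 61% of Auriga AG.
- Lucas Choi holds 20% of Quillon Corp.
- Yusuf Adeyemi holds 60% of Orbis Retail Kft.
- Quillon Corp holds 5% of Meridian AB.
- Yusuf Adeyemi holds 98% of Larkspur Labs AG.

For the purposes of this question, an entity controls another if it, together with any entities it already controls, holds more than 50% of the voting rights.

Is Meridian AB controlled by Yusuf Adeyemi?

Yusuf holds 60% of Orbis, so Yusuf controls Orbis.
Yusuf holds 65% of Quillon, so Yusuf controls Quillon.
Yusuf holds 98% of Larkspur, so Yusuf controls Larkspur.
In Meridian, Yusuf's side holds only 45% + 5% = 50%, not > 50%.
So Yusuf does not control Meridian.

No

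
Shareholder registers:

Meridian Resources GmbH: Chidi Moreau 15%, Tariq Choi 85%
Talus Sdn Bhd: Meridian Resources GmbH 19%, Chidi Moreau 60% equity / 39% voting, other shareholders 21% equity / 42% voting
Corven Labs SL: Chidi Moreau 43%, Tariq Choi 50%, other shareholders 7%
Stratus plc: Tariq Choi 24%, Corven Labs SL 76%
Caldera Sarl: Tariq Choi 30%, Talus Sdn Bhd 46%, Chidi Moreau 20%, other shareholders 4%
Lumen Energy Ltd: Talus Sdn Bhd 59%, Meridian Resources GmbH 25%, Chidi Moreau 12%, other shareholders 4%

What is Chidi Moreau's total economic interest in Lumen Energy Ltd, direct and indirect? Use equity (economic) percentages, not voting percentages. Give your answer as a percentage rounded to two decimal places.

52.83%

Chidi reaches Lumen along 4 paths.
Via Meridian → Talus: 15% × 19% × 59% = 1.6815%.
Via Talus: 60% × 59% = 35.4%.
Via Meridian: 15% × 25% = 3.75%.
Direct stake: 12% = 12%.
Total: 1.6815% + 35.4% + 3.75% + 12% = 52.8315%.
Rounded: 52.83%.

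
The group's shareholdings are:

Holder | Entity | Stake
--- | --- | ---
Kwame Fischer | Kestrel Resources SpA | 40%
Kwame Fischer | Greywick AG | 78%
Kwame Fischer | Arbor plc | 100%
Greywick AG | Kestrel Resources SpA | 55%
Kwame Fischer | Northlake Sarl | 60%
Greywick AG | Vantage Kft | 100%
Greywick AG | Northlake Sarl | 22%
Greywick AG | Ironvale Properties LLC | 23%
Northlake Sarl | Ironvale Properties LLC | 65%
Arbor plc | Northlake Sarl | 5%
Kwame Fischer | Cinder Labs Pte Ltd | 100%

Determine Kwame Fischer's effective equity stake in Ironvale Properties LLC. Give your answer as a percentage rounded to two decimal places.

Kwame reaches Ironvale along 4 paths.
Via Northlake: 60% × 65% = 39%.
Via Greywick → Northlake: 78% × 22% × 65% = 11.154%.
Via Arbor → Northlake: 100% × 5% × 65% = 3.25%.
Via Greywick: 78% × 23% = 17.94%.
Total: 39% + 11.154% + 3.25% + 17.94% = 71.344%.
Rounded: 71.34%.

71.34%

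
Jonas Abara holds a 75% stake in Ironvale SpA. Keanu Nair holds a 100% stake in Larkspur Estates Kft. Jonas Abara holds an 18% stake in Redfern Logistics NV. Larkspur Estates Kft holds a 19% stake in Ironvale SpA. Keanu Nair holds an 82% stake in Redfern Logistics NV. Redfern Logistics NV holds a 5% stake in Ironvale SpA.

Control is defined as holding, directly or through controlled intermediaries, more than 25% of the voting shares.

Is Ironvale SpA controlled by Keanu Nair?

No

Keanu holds 82% of Redfern, so Keanu controls Redfern.
Keanu holds 100% of Larkspur, so Keanu controls Larkspur.
In Ironvale, Keanu's side holds only 5% + 19% = 24%, not > 25%.
So Keanu does not control Ironvale.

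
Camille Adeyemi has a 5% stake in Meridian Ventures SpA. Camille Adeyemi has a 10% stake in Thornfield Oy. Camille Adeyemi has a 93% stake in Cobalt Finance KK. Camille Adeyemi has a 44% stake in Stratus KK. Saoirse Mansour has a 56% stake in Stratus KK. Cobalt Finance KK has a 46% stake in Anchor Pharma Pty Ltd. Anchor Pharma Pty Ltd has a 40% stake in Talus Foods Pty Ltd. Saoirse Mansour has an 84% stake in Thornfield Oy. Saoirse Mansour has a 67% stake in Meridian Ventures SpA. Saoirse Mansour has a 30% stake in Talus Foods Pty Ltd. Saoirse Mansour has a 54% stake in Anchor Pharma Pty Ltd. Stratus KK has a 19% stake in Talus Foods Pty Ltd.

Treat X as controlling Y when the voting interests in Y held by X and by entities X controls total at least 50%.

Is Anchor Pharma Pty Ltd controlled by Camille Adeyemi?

No

Camille holds 93% of Cobalt, so Camille controls Cobalt.
In Anchor, Camille's side holds only 46%, not ≥ 50%.
So Camille does not control Anchor.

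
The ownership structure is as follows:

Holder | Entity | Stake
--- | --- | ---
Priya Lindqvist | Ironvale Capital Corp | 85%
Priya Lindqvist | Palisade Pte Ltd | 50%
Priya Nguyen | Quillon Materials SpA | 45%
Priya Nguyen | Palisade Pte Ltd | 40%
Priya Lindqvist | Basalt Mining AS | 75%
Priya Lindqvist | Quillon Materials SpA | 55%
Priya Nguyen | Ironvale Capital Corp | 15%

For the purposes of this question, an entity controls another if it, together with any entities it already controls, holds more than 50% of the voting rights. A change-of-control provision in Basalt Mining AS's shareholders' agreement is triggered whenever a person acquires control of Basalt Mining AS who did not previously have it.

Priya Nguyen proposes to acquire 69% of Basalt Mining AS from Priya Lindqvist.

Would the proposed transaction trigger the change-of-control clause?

Yes

The purchase adds only to Priya Nguyen's holdings (Priya Lindqvist's stake shrinks), so Priya Nguyen is the only person who could newly come to control Basalt.
Priya Nguyen's largest direct stake is 45% in Quillon, which does not meet the threshold, so Priya Nguyen controls no company.
Neither Priya Nguyen nor any entity Priya Nguyen controls holds any voting interest in Basalt.
So before the transaction, Priya Nguyen does not control Basalt.
After the purchase, Priya Nguyen holds 69% of Basalt directly, and Priya Lindqvist's stake falls to 6%.
Priya Nguyen holds 69% of Basalt, so Priya Nguyen controls Basalt.
Priya Nguyen did not control Basalt before and does after, so the clause is triggered.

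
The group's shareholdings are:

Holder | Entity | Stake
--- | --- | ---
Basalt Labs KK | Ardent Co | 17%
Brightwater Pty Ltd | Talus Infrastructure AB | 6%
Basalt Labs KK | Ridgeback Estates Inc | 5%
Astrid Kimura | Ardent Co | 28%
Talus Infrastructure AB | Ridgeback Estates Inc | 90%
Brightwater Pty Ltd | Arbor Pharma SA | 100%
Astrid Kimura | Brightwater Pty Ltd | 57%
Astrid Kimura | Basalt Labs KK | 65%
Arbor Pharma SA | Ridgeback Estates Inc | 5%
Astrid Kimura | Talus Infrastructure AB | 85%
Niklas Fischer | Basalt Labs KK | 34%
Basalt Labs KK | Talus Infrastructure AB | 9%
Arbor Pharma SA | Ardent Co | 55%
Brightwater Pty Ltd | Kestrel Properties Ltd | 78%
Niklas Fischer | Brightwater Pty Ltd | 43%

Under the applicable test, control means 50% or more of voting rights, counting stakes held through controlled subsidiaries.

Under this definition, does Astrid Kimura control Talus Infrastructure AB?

Astrid holds 65% of Basalt, so Astrid controls Basalt.
Astrid holds 57% of Brightwater, so Astrid controls Brightwater.
Brightwater and Basalt and Astrid together hold 6% + 9% + 85% = 100% of Talus, so Astrid controls Talus.

Yes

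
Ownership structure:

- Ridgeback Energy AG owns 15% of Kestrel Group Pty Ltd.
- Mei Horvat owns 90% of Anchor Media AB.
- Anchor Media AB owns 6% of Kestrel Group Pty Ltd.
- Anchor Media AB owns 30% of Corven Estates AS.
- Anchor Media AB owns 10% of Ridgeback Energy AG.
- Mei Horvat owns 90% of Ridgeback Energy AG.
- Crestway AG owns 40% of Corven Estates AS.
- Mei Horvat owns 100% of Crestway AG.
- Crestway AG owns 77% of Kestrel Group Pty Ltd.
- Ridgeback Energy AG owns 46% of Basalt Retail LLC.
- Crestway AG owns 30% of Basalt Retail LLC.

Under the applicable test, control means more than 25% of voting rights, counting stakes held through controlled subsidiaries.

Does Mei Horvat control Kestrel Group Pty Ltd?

Yes

Mei holds 100% of Crestway, so Mei controls Crestway.
Mei holds 90% of Anchor, so Mei controls Anchor.
Anchor and Mei together hold 10% + 90% = 100% of Ridgeback, so Mei controls Ridgeback.
Anchor and Crestway and Ridgeback together hold 6% + 77% + 15% = 98% of Kestrel, so Mei controls Kestrel.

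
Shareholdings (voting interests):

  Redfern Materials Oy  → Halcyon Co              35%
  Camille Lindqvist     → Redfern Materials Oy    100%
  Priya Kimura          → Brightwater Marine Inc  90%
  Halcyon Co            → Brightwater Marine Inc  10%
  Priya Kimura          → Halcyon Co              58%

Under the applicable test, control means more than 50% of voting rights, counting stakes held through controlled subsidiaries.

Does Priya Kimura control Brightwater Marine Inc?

Yes

Priya holds 58% of Halcyon, so Priya controls Halcyon.
Halcyon and Priya together hold 10% + 90% = 100% of Brightwater, so Priya controls Brightwater.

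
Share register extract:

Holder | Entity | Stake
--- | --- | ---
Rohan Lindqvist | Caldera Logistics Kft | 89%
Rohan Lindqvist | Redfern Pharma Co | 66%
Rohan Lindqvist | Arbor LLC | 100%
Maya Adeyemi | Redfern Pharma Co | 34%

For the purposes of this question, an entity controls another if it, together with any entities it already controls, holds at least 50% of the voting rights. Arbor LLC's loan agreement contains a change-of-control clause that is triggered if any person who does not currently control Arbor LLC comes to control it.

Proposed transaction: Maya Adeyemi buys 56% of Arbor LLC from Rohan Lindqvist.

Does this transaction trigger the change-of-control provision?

Yes

The purchase adds only to Maya's holdings (Rohan's stake shrinks), so Maya is the only person who could newly come to control Arbor.
Maya's largest direct stake is 34% in Redfern, which does not meet the threshold, so Maya controls no company.
Neither Maya nor any entity Maya controls holds any voting interest in Arbor.
So before the transaction, Maya does not control Arbor.
After the purchase, Maya holds 56% of Arbor directly, and Rohan's stake falls to 44%.
Maya holds 56% of Arbor, so Maya controls Arbor.
Maya did not control Arbor before and does after, so the clause is triggered.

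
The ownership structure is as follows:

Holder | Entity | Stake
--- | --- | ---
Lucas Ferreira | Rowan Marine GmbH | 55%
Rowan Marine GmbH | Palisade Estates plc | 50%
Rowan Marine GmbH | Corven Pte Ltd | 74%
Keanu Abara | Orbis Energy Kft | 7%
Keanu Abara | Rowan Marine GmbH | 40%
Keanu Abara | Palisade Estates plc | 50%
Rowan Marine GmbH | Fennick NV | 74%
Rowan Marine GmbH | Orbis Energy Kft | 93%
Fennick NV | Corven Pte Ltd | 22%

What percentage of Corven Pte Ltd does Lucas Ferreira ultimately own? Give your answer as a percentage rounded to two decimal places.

49.65%

Lucas reaches Corven along 2 paths.
Via Rowan → Fennick: 55% × 74% × 22% = 8.954%.
Via Rowan: 55% × 74% = 40.7%.
Total: 8.954% + 40.7% = 49.654%.
Rounded: 49.65%.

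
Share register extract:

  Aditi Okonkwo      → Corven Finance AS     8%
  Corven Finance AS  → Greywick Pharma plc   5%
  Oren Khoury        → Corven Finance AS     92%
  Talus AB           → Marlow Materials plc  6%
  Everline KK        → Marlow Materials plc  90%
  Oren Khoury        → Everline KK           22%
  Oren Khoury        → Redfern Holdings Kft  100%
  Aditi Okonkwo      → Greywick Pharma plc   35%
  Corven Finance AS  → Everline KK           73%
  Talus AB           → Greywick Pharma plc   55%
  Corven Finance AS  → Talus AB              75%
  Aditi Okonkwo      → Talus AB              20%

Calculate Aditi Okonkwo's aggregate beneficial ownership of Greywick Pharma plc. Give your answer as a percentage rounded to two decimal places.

Aditi reaches Greywick along 4 paths.
Via Talus: 20% × 55% = 11%.
Via Corven → Talus: 8% × 75% × 55% = 3.3%.
Direct stake: 35% = 35%.
Via Corven: 8% × 5% = 0.4%.
Total: 11% + 3.3% + 35% + 0.4% = 49.7%.
Rounded: 49.70%.

49.70%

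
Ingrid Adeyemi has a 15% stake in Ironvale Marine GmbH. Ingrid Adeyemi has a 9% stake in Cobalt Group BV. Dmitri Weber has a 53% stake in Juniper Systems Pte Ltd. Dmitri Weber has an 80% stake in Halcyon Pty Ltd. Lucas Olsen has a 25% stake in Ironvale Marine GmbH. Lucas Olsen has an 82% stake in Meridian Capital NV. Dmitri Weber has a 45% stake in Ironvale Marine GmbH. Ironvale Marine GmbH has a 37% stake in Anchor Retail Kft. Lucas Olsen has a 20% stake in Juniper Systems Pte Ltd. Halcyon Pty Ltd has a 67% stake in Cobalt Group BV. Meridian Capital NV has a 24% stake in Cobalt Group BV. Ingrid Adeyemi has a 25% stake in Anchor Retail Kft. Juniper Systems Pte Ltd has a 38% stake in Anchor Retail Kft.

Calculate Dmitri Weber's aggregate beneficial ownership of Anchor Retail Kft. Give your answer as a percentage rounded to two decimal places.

36.79%

Dmitri reaches Anchor along 2 paths.
Via Juniper: 53% × 38% = 20.14%.
Via Ironvale: 45% × 37% = 16.65%.
Total: 20.14% + 16.65% = 36.79%.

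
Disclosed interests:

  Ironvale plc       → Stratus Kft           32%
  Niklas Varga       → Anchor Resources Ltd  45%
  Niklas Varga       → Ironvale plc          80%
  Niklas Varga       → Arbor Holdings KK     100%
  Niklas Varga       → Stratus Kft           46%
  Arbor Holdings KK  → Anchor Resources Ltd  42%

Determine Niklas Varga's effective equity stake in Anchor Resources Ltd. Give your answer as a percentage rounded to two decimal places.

Niklas reaches Anchor along 2 paths.
Direct stake: 45% = 45%.
Via Arbor: 100% × 42% = 42%.
Total: 45% + 42% = 87%.
Rounded: 87.00%.

87.00%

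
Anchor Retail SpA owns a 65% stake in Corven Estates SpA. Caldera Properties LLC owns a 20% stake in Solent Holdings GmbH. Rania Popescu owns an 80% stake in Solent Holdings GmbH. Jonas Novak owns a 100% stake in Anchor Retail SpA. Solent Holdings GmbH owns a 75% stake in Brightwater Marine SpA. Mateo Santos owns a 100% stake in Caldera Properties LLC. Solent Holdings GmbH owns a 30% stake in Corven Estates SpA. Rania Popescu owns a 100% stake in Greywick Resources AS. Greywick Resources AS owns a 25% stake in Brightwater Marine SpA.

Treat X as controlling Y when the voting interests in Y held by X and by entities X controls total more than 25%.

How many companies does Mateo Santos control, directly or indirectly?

1

Mateo holds 100% of Caldera, so Mateo controls Caldera.
No other company's threshold is met.
Mateo controls 1 company.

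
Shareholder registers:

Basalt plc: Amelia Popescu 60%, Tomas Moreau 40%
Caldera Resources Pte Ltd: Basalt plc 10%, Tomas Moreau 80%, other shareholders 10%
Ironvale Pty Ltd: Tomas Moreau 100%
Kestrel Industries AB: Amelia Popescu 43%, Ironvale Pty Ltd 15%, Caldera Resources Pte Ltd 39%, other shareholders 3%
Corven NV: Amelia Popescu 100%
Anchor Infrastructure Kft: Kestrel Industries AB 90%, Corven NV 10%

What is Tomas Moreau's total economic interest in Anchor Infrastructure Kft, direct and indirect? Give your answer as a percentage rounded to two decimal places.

42.98%

Tomas reaches Anchor along 3 paths.
Via Ironvale → Kestrel: 100% × 15% × 90% = 13.5%.
Via Basalt → Caldera → Kestrel: 40% × 10% × 39% × 90% = 1.404%.
Via Caldera → Kestrel: 80% × 39% × 90% = 28.08%.
Total: 13.5% + 1.404% + 28.08% = 42.984%.
Rounded: 42.98%.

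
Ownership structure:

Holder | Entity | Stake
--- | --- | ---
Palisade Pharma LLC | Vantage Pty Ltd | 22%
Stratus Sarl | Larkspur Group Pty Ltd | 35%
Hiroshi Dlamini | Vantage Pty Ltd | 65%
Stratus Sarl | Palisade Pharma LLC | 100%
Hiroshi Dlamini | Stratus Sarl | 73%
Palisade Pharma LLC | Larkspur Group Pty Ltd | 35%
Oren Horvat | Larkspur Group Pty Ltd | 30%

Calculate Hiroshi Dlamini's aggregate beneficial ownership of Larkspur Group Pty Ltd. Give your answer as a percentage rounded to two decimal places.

Hiroshi reaches Larkspur along 2 paths.
Via Stratus: 73% × 35% = 25.55%.
Via Stratus → Palisade: 73% × 100% × 35% = 25.55%.
Total: 25.55% + 25.55% = 51.1%.
Rounded: 51.10%.

51.10%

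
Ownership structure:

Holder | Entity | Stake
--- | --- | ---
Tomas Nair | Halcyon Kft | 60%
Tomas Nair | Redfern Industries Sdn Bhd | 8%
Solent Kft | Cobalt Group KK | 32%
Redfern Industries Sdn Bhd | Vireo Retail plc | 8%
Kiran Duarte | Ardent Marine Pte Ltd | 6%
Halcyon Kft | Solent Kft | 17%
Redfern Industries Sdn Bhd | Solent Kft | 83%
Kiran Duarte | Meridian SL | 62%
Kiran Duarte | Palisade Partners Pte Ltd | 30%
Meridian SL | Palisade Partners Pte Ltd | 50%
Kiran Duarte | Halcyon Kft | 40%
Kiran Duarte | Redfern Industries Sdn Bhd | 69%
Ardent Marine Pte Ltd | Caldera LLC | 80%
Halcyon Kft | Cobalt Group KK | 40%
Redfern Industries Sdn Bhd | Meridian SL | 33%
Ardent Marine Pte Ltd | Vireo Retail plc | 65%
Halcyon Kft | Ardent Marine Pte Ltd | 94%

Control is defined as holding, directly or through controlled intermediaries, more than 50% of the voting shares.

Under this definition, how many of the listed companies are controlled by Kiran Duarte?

4

Kiran holds 69% of Redfern, so Kiran controls Redfern.
Redfern holds 83% of Solent, so Kiran controls Solent.
Kiran and Redfern together hold 62% + 33% = 95% of Meridian, so Kiran controls Meridian.
Kiran and Meridian together hold 30% + 50% = 80% of Palisade, so Kiran controls Palisade.
No other company's threshold is met.
Kiran controls 4 companies.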